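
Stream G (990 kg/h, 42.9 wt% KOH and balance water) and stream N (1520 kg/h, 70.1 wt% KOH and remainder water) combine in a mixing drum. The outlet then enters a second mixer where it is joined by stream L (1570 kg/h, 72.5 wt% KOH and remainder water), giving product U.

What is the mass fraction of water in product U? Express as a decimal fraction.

Overall, product flow = 4080 kg/h.
water in = 990×0.571 + 1520×0.299 + 1570×0.275 = 1451.5 kg/h.
water fraction in U = 0.3558.

0.3558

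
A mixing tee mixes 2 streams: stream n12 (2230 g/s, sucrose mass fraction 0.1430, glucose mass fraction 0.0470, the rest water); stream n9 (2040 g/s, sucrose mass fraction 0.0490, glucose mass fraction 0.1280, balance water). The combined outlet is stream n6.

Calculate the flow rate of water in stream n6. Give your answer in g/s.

3485 g/s

water out = water in = 2230×0.810 + 2040×0.823 = 3485.2 g/s.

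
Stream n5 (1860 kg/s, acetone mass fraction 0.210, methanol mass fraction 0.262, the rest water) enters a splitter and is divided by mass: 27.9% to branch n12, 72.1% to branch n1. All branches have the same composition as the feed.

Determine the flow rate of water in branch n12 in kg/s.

274 kg/s

Branch n12 total = 0.279×1860 = 518.94 kg/s.
water in n12 = 0.528×518.94 = 274 kg/s.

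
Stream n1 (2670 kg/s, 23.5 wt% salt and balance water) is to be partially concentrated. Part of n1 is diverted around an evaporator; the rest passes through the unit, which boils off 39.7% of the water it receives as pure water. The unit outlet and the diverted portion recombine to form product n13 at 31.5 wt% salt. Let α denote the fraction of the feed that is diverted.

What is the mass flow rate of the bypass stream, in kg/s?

All 2670×0.235 = 627.45 kg/s of salt reaches n13, so n13 = 627.45/0.315 = 1991.9 kg/s and vapour = 678.1 kg/s.
The evaporator receives (1−α)·2670 of feed at 0.765 water and removes 0.397 of that water:
0.397×0.765×(1−α)×2670 = 678.1
(1−α) = 678.1/810.89 = 0.8362;  α = 0.1638.
Bypass flow = 0.1638×2670 = 437.26 kg/s.

437.3 kg/s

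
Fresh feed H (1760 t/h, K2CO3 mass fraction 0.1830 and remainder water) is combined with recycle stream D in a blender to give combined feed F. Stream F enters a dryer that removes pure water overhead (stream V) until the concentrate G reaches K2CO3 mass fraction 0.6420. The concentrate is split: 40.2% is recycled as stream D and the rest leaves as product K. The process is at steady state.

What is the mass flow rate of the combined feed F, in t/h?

2097 t/h

Overall K2CO3 balance (none leaves overhead): K2CO3 in fresh feed = K2CO3 in product, i.e. 1760×0.183 = (1−0.402)·G·0.642.
G = 322.08/(0.642×0.598) = 838.93 t/h.
Recycle D = 0.402×838.93 = 337.25 t/h.
Combined feed F = 1760 + 337.25 = 2097.3 t/h.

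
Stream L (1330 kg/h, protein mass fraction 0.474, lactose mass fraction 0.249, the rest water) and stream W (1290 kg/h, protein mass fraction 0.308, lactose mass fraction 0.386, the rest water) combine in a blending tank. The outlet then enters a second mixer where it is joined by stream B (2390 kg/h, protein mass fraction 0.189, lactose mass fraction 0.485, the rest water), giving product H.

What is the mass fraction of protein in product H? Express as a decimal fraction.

Overall, product flow = 5010 kg/h.
protein in = 1330×0.474 + 1290×0.308 + 2390×0.189 = 1479.4 kg/h.
protein fraction in H = 0.295.

0.295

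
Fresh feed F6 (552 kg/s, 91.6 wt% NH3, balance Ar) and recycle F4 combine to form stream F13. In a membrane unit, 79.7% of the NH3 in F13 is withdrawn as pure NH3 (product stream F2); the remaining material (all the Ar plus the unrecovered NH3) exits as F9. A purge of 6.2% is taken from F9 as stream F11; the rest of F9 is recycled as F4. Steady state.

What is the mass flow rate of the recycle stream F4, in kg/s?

Ar enters only via F6 and leaves only via the purge: 552×0.084 = 0.062×(Ar in F9), and the membrane unit passes all Ar, so Ar in F13 = Ar in F9 = 747.87 kg/s.
NH3 in F13: m_A = 552×0.916 + (1−0.062)·(1−0.797)·m_A, so m_A = 505.63/0.8096 = 624.56 kg/s.
F9 = (1−0.797)×624.56 + 747.87 = 874.66 kg/s.
Recycle F4 = (1−0.062)×874.66 = 820.43 kg/s.

820.4 kg/s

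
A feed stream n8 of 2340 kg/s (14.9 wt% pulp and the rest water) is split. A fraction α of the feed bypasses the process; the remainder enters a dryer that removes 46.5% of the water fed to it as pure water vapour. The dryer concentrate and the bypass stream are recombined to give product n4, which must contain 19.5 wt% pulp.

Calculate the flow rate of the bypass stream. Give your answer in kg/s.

All 2340×0.149 = 348.66 kg/s of pulp reaches n4, so n4 = 348.66/0.195 = 1788 kg/s and vapour = 552 kg/s.
The evaporator receives (1−α)·2340 of feed at 0.851 water and removes 0.465 of that water:
0.465×0.851×(1−α)×2340 = 552
(1−α) = 552/925.97 = 0.5961;  α = 0.4039.
Bypass flow = 0.4039×2340 = 945.06 kg/s.

945.1 kg/s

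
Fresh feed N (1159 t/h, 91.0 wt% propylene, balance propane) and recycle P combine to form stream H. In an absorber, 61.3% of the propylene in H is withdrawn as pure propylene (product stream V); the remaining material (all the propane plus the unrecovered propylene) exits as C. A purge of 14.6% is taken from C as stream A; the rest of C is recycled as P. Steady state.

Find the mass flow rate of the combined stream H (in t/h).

propane enters only via N and leaves only via the purge: 1159×0.090 = 0.146×(propane in C), and the absorber passes all propane, so propane in H = propane in C = 714.45 t/h.
propylene in H: m_A = 1159×0.910 + (1−0.146)·(1−0.613)·m_A, so m_A = 1054.7/0.6695 = 1575.3 t/h.
H = 1575.3 + 714.45 = 2289.8 t/h.

2290 t/h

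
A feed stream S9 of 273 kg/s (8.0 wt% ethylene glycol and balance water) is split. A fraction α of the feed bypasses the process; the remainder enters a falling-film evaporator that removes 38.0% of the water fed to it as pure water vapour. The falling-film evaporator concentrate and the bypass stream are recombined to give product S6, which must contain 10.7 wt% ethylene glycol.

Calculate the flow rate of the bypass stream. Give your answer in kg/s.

All 273×0.080 = 21.84 kg/s of ethylene glycol reaches S6, so S6 = 21.84/0.107 = 204.11 kg/s and vapour = 68.888 kg/s.
The evaporator receives (1−α)·273 of feed at 0.920 water and removes 0.380 of that water:
0.380×0.920×(1−α)×273 = 68.888
(1−α) = 68.888/95.441 = 0.7218;  α = 0.2782.
Bypass flow = 0.2782×273 = 75.952 kg/s.

75.95 kg/s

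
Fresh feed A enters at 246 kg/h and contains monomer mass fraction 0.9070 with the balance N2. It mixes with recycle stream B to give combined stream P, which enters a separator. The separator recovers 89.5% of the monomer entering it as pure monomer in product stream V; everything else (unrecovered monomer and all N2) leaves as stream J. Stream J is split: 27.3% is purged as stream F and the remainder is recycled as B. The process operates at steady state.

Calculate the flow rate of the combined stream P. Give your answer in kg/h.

325.4 kg/h

N2 enters only via A and leaves only via the purge: 246×0.093 = 0.273×(N2 in J), and the separator passes all N2, so N2 in P = N2 in J = 83.802 kg/h.
monomer in P: m_A = 246×0.907 + (1−0.273)·(1−0.895)·m_A, so m_A = 223.12/0.9237 = 241.56 kg/h.
P = 241.56 + 83.802 = 325.36 kg/h.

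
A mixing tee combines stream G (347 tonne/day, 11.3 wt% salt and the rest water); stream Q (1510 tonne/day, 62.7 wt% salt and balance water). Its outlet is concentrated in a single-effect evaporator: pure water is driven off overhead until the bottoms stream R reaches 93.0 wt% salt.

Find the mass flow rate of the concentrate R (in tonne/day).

1060 tonne/day

salt entering = 347×0.113 + 1510×0.627 = 985.98 tonne/day.
All salt reports to R, so R = 985.98/0.930 = 1060.2 tonne/day.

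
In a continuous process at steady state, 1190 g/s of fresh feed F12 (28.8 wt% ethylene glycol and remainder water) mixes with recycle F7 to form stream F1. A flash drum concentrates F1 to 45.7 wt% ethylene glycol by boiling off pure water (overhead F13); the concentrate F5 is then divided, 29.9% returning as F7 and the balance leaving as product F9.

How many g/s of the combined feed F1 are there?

1510 g/s

Overall ethylene glycol balance (none leaves overhead): ethylene glycol in fresh feed = ethylene glycol in product, i.e. 1190×0.288 = (1−0.299)·F5·0.457.
F5 = 342.72/(0.457×0.701) = 1069.8 g/s.
Recycle F7 = 0.299×1069.8 = 319.87 g/s.
Combined feed F1 = 1190 + 319.87 = 1509.9 g/s.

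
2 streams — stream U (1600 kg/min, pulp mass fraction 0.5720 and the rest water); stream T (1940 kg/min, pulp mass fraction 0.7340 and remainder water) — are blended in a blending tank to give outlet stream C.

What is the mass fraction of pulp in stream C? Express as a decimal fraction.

0.6608

Total flow out = 1600 + 1940 = 3540 kg/min.
pulp in = 1600×0.572 + 1940×0.734 = 2339.2 kg/min.
pulp mass fraction in C = 2339.2/3540 = 0.6608.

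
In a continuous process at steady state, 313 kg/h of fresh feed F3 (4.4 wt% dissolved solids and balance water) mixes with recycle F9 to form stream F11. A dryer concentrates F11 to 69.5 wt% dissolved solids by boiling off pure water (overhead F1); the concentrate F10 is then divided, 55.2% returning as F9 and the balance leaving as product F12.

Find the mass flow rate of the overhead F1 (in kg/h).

293.2 kg/h

Overall dissolved solids balance (none leaves overhead): dissolved solids in fresh feed = dissolved solids in product, i.e. 313×0.044 = (1−0.552)·F10·0.695.
F10 = 13.772/(0.695×0.448) = 44.232 kg/h.
Recycle F9 = 0.552×44.232 = 24.416 kg/h.
Combined feed F11 = 313 + 24.416 = 337.42 kg/h.
Overhead F1 = F11 − F10 = 337.42 − 44.232 = 293.18 kg/h.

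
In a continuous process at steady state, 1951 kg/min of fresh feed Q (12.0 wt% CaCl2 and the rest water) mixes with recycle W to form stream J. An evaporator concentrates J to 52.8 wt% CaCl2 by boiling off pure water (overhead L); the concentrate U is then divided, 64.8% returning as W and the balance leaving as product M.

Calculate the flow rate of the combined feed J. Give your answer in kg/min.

Overall CaCl2 balance (none leaves overhead): CaCl2 in fresh feed = CaCl2 in product, i.e. 1951×0.120 = (1−0.648)·U·0.528.
U = 234.12/(0.528×0.352) = 1259.7 kg/min.
Recycle W = 0.648×1259.7 = 816.28 kg/min.
Combined feed J = 1951 + 816.28 = 2767.3 kg/min.

2767 kg/min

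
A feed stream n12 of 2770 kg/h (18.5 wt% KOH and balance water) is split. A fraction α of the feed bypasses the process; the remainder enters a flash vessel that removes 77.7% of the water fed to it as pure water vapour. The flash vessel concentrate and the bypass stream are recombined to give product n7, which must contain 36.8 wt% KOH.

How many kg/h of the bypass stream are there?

All 2770×0.185 = 512.45 kg/h of KOH reaches n7, so n7 = 512.45/0.368 = 1392.5 kg/h and vapour = 1377.5 kg/h.
The evaporator receives (1−α)·2770 of feed at 0.815 water and removes 0.777 of that water:
0.777×0.815×(1−α)×2770 = 1377.5
(1−α) = 1377.5/1754.1 = 0.7853;  α = 0.2147.
Bypass flow = 0.2147×2770 = 594.77 kg/h.

594.8 kg/h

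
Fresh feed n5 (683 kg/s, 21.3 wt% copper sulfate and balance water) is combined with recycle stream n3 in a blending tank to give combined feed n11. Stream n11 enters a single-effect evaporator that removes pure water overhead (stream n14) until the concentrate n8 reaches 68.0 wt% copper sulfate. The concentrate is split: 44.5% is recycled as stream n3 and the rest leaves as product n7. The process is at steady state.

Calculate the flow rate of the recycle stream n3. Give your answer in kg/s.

Overall copper sulfate balance (none leaves overhead): copper sulfate in fresh feed = copper sulfate in product, i.e. 683×0.213 = (1−0.445)·n8·0.680.
n8 = 145.48/(0.680×0.555) = 385.48 kg/s.
Recycle n3 = 0.445×385.48 = 171.54 kg/s.

171.5 kg/s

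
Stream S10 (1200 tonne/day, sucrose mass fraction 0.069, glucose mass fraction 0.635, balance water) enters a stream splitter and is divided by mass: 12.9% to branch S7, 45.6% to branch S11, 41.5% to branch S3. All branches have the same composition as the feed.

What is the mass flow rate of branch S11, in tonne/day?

547.2 tonne/day

Branch S11 flow = 0.456×1200 = 547.2 tonne/day.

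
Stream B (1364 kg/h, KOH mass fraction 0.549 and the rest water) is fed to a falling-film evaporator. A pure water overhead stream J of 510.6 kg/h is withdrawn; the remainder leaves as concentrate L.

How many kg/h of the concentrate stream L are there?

853.4 kg/h

Concentrate = 1364 − 510.6 = 853.4 kg/h.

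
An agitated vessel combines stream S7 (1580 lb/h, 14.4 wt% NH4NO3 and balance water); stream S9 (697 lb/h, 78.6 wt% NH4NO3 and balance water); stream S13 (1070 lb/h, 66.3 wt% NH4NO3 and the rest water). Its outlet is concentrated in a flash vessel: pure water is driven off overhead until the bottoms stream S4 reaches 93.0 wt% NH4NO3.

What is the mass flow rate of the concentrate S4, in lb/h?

NH4NO3 entering = 1580×0.144 + 697×0.786 + 1070×0.663 = 1484.8 lb/h.
All NH4NO3 reports to S4, so S4 = 1484.8/0.930 = 1596.5 lb/h.

1597 lb/h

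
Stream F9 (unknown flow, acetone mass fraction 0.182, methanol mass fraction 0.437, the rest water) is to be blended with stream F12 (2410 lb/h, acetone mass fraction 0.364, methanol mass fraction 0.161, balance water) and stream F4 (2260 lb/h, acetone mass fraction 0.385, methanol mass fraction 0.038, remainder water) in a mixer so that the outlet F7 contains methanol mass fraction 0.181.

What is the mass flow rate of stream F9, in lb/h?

1451 lb/h

Let F9 be the unknown flow. Total out = 4670 + F9.
methanol balance: 473.89 + 0.437·F9 = 0.181·(4670 + F9)
(0.437 − 0.181)·F9 = 0.181×4670 − 473.89 = 371.38
F9 = 371.38 / 0.256 = 1450.7 lb/h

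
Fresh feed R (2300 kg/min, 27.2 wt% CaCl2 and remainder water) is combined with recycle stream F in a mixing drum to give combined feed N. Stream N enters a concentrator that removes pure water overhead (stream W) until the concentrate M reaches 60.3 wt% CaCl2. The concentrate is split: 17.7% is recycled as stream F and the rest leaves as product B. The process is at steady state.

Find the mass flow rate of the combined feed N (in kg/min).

2523 kg/min

Overall CaCl2 balance (none leaves overhead): CaCl2 in fresh feed = CaCl2 in product, i.e. 2300×0.272 = (1−0.177)·M·0.603.
M = 625.6/(0.603×0.823) = 1260.6 kg/min.
Recycle F = 0.177×1260.6 = 223.13 kg/min.
Combined feed N = 2300 + 223.13 = 2523.1 kg/min.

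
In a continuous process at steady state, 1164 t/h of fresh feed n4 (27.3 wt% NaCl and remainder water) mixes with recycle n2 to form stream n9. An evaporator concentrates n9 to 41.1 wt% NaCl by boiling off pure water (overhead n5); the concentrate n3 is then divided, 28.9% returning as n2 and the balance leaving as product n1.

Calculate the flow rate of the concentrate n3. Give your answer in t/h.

1087 t/h

Overall NaCl balance (none leaves overhead): NaCl in fresh feed = NaCl in product, i.e. 1164×0.273 = (1−0.289)·n3·0.411.
n3 = 317.77/(0.411×0.711) = 1087.4 t/h.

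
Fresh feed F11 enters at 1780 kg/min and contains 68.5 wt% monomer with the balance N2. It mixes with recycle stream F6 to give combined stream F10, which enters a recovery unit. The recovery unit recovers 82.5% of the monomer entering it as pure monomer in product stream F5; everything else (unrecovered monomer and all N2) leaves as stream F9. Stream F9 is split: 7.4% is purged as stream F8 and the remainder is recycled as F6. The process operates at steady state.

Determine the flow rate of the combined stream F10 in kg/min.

N2 enters only via F11 and leaves only via the purge: 1780×0.315 = 0.074×(N2 in F9), and the recovery unit passes all N2, so N2 in F10 = N2 in F9 = 7577 kg/min.
monomer in F10: m_A = 1780×0.685 + (1−0.074)·(1−0.825)·m_A, so m_A = 1219.3/0.8379 = 1455.1 kg/min.
F10 = 1455.1 + 7577 = 9032.1 kg/min.

9032 kg/min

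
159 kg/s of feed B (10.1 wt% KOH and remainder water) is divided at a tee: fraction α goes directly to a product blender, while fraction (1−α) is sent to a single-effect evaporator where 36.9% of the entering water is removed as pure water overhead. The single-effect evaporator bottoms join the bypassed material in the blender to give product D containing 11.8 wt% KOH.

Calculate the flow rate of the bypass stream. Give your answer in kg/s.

89.95 kg/s

All 159×0.101 = 16.059 kg/s of KOH reaches D, so D = 16.059/0.118 = 136.09 kg/s and vapour = 22.907 kg/s.
The evaporator receives (1−α)·159 of feed at 0.899 water and removes 0.369 of that water:
0.369×0.899×(1−α)×159 = 22.907
(1−α) = 22.907/52.745 = 0.4343;  α = 0.5657.
Bypass flow = 0.5657×159 = 89.948 kg/s.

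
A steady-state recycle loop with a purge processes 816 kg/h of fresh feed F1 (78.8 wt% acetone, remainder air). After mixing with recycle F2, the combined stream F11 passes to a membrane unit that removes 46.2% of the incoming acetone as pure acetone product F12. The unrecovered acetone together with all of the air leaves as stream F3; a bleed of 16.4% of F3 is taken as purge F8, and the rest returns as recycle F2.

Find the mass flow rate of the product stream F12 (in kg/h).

539.9 kg/h

acetone in F11: m_A = 816×0.788 + (1−0.164)·(1−0.462)·m_A, so m_A = 643.01/0.5502 = 1168.6 kg/h.
Product F12 = 0.462×1168.6 = 539.9 kg/h.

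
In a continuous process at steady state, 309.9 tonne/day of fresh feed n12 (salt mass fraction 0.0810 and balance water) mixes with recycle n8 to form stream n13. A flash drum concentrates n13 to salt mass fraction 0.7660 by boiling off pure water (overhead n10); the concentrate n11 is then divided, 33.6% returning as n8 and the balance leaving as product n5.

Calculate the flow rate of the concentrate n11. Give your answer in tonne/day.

Overall salt balance (none leaves overhead): salt in fresh feed = salt in product, i.e. 309.9×0.081 = (1−0.336)·n11·0.766.
n11 = 25.102/(0.766×0.664) = 49.353 tonne/day.

49.35 tonne/day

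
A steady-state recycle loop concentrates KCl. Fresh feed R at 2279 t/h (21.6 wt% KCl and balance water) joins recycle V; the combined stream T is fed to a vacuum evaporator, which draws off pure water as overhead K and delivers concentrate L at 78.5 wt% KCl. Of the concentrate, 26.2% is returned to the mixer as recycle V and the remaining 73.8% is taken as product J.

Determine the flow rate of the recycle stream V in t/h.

222.6 t/h

Overall KCl balance (none leaves overhead): KCl in fresh feed = KCl in product, i.e. 2279×0.216 = (1−0.262)·L·0.785.
L = 492.26/(0.785×0.738) = 849.71 t/h.
Recycle V = 0.262×849.71 = 222.62 t/h.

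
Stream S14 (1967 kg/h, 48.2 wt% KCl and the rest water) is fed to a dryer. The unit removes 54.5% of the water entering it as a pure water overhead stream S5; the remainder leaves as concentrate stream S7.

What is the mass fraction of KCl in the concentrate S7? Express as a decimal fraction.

KCl is not removed: 1967×0.482 = 948.09 kg/h of KCl enters S7.
water entering = 1967×0.518 = 1018.9 kg/h; overhead removed = 0.545×1018.9 = 555.3 kg/h.
Concentrate = 1967 − 555.3 = 1411.7 kg/h.
Mass fraction = 948.09/1411.7 = 0.6716.

0.6716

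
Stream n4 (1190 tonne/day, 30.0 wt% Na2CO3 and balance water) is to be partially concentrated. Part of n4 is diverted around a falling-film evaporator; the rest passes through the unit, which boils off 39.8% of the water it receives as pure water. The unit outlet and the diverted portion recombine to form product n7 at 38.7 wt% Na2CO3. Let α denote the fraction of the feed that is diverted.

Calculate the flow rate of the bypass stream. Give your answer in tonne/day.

229.8 tonne/day

All 1190×0.300 = 357 tonne/day of Na2CO3 reaches n7, so n7 = 357/0.387 = 922.48 tonne/day and vapour = 267.52 tonne/day.
The evaporator receives (1−α)·1190 of feed at 0.700 water and removes 0.398 of that water:
0.398×0.700×(1−α)×1190 = 267.52
(1−α) = 267.52/331.53 = 0.8069;  α = 0.1931.
Bypass flow = 0.1931×1190 = 229.77 tonne/day.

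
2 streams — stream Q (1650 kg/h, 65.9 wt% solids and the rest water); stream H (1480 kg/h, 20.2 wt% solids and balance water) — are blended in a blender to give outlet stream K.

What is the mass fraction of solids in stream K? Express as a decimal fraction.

Total flow out = 1650 + 1480 = 3130 kg/h.
solids in = 1650×0.659 + 1480×0.202 = 1386.3 kg/h.
solids mass fraction in K = 1386.3/3130 = 0.443.

0.443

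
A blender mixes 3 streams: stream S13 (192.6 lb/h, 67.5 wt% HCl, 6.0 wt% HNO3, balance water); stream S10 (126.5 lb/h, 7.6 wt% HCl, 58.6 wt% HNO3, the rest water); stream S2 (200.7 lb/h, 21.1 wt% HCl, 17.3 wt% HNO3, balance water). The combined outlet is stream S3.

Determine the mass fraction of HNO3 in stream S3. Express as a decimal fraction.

Total flow out = 192.6 + 126.5 + 200.7 = 519.8 lb/h.
HNO3 in = 192.6×0.060 + 126.5×0.586 + 200.7×0.173 = 120.41 lb/h.
HNO3 mass fraction in S3 = 120.41/519.8 = 0.2316.

0.2316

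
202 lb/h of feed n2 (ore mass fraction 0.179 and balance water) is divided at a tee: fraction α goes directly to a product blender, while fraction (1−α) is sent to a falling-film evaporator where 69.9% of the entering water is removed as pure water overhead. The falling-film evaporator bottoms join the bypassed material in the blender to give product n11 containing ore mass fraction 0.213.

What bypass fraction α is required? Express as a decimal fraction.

0.722

All 202×0.179 = 36.158 lb/h of ore reaches n11, so n11 = 36.158/0.213 = 169.76 lb/h and vapour = 32.244 lb/h.
The evaporator receives (1−α)·202 of feed at 0.821 water and removes 0.699 of that water:
0.699×0.821×(1−α)×202 = 32.244
(1−α) = 32.244/115.92 = 0.2781;  α = 0.7219.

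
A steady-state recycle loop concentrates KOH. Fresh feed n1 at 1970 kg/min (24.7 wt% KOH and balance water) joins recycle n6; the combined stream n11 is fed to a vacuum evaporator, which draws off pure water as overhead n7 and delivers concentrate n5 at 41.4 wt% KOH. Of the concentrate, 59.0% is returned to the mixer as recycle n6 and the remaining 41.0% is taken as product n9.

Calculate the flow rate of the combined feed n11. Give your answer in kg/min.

3661 kg/min

Overall KOH balance (none leaves overhead): KOH in fresh feed = KOH in product, i.e. 1970×0.247 = (1−0.590)·n5·0.414.
n5 = 486.59/(0.414×0.410) = 2866.7 kg/min.
Recycle n6 = 0.590×2866.7 = 1691.3 kg/min.
Combined feed n11 = 1970 + 1691.3 = 3661.3 kg/min.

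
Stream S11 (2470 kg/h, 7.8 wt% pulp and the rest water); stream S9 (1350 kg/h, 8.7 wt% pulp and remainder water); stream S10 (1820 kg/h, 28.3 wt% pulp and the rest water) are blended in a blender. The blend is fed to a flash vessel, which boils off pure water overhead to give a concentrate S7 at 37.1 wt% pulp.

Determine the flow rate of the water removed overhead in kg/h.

pulp entering = 2470×0.078 + 1350×0.087 + 1820×0.283 = 825.17 kg/h.
All pulp reports to S7, so S7 = 825.17/0.371 = 2224.2 kg/h.
Total feed = 5640 kg/h; overhead = 5640 − 2224.2 = 3415.8 kg/h.

3416 kg/h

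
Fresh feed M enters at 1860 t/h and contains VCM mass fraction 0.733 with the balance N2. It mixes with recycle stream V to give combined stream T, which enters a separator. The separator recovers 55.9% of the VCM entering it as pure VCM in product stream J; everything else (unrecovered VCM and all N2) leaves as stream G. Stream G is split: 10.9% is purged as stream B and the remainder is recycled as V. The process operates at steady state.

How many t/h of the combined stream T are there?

N2 enters only via M and leaves only via the purge: 1860×0.267 = 0.109×(N2 in G), and the separator passes all N2, so N2 in T = N2 in G = 4556.1 t/h.
VCM in T: m_A = 1860×0.733 + (1−0.109)·(1−0.559)·m_A, so m_A = 1363.4/0.6071 = 2245.8 t/h.
T = 2245.8 + 4556.1 = 6802 t/h.

6802 t/h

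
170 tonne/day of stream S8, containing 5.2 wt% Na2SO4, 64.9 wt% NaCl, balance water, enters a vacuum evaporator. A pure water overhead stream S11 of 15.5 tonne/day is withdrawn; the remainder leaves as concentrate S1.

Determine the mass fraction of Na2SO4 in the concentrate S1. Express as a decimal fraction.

Na2SO4 is not removed: 170×0.052 = 8.84 tonne/day of Na2SO4 enters S1.
Concentrate = 170 − 15.5 = 154.5 tonne/day.
Mass fraction = 8.84/154.5 = 0.057.

0.057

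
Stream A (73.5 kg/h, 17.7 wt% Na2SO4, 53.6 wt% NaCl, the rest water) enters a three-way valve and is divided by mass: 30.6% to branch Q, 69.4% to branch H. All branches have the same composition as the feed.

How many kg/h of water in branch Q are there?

6.455 kg/h

Branch Q total = 0.306×73.5 = 22.491 kg/h.
water in Q = 0.287×22.491 = 6.4549 kg/h.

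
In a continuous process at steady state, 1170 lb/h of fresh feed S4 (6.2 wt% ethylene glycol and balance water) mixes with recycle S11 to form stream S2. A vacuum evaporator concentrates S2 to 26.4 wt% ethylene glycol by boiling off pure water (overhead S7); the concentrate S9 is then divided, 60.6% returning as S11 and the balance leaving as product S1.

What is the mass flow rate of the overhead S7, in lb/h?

895.2 lb/h

Overall ethylene glycol balance (none leaves overhead): ethylene glycol in fresh feed = ethylene glycol in product, i.e. 1170×0.062 = (1−0.606)·S9·0.264.
S9 = 72.54/(0.264×0.394) = 697.39 lb/h.
Recycle S11 = 0.606×697.39 = 422.62 lb/h.
Combined feed S2 = 1170 + 422.62 = 1592.6 lb/h.
Overhead S7 = S2 − S9 = 1592.6 − 697.39 = 895.23 lb/h.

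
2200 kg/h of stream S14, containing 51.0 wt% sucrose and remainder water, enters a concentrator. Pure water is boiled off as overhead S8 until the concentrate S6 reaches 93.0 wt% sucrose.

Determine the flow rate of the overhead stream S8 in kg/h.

993.5 kg/h

sucrose is conserved: 2200×0.510 = 1122 kg/h all reports to the concentrate.
Concentrate = 1122/(target fraction) = 1206.5 kg/h.
Overhead = 2200 − 1206.5 = 993.55 kg/h.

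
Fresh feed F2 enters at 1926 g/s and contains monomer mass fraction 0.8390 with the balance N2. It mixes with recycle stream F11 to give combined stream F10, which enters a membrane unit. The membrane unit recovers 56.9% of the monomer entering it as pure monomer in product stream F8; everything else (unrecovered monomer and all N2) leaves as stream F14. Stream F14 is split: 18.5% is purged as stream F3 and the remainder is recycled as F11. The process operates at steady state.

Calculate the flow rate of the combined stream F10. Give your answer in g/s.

4167 g/s

N2 enters only via F2 and leaves only via the purge: 1926×0.161 = 0.185×(N2 in F14), and the membrane unit passes all N2, so N2 in F10 = N2 in F14 = 1676.1 g/s.
monomer in F10: m_A = 1926×0.839 + (1−0.185)·(1−0.569)·m_A, so m_A = 1615.9/0.6487 = 2490.9 g/s.
F10 = 2490.9 + 1676.1 = 4167 g/s.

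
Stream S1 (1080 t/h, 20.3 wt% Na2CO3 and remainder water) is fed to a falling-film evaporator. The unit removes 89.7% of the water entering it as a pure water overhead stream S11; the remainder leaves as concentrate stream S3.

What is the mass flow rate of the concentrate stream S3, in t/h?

water entering = 1080×0.797 = 860.76 t/h; overhead removed = 0.897×860.76 = 772.1 t/h.
Concentrate = 1080 − 772.1 = 307.9 t/h.

307.9 t/h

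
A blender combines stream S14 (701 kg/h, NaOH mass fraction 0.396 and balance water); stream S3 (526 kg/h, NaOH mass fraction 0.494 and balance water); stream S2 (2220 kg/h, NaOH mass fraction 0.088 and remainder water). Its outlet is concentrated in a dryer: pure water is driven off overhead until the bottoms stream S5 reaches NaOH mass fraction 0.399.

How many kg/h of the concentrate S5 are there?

NaOH entering = 701×0.396 + 526×0.494 + 2220×0.088 = 732.8 kg/h.
All NaOH reports to S5, so S5 = 732.8/0.399 = 1836.6 kg/h.

1837 kg/h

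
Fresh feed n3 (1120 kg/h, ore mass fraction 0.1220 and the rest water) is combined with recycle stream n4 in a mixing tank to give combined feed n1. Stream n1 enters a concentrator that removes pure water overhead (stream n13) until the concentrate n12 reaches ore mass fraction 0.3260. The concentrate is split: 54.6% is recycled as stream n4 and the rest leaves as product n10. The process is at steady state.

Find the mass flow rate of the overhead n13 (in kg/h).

700.9 kg/h

Overall ore balance (none leaves overhead): ore in fresh feed = ore in product, i.e. 1120×0.122 = (1−0.546)·n12·0.326.
n12 = 136.64/(0.326×0.454) = 923.22 kg/h.
Recycle n4 = 0.546×923.22 = 504.08 kg/h.
Combined feed n1 = 1120 + 504.08 = 1624.1 kg/h.
Overhead n13 = n1 − n12 = 1624.1 − 923.22 = 700.86 kg/h.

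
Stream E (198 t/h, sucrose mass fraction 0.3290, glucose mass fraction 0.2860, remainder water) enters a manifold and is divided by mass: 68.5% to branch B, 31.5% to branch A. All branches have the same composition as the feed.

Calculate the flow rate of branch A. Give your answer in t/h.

Branch A flow = 0.315×198 = 62.37 t/h.

62.37 t/h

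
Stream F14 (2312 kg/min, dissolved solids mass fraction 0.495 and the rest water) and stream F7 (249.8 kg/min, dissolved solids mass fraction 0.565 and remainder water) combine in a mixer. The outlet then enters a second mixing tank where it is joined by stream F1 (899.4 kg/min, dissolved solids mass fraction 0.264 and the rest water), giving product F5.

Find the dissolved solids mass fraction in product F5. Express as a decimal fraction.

Overall, product flow = 3461.2 kg/min.
dissolved solids in = 2312×0.495 + 249.8×0.565 + 899.4×0.264 = 1523 kg/min.
dissolved solids fraction in F5 = 0.440.

0.440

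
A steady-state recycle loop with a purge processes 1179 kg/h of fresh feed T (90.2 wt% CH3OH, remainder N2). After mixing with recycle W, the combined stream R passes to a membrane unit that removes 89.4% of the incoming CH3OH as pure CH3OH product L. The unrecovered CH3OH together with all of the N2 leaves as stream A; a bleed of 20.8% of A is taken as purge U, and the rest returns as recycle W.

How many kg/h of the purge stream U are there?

N2 enters only via T and leaves only via the purge: 1179×0.098 = 0.208×(N2 in A), and the membrane unit passes all N2, so N2 in R = N2 in A = 555.49 kg/h.
CH3OH in R: m_A = 1179×0.902 + (1−0.208)·(1−0.894)·m_A, so m_A = 1063.5/0.9160 = 1160.9 kg/h.
A = (1−0.894)×1160.9 + 555.49 = 678.55 kg/h.
Purge U = 0.208×678.55 = 141.14 kg/h.

141.1 kg/h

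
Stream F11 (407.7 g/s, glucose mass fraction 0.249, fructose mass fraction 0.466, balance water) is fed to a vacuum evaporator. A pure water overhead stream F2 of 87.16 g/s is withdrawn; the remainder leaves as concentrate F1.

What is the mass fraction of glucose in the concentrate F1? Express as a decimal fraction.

0.317

glucose is not removed: 407.7×0.249 = 101.52 g/s of glucose enters F1.
Concentrate = 407.7 − 87.16 = 320.54 g/s.
Mass fraction = 101.52/320.54 = 0.317.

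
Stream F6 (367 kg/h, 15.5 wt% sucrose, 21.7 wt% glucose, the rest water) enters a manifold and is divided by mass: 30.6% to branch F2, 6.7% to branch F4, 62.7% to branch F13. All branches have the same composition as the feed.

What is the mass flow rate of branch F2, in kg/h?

Branch F2 flow = 0.306×367 = 112.3 kg/h.

112.3 kg/h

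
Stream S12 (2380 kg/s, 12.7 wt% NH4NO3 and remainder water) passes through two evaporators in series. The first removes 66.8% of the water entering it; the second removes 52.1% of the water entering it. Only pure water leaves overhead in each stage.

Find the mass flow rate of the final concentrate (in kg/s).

water in feed = 2380×0.873 = 2077.7 kg/s.
After stage 1: water left = (1−0.668)×2077.7 = 689.81; stream total = 992.07 kg/s.
After stage 2: water left = (1−0.521)×689.81 = 330.42; final concentrate = 632.68 kg/s.

632.7 kg/s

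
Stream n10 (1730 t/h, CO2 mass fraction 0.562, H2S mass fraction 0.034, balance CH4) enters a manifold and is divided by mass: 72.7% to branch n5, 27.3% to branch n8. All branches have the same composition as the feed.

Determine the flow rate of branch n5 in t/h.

Branch n5 flow = 0.727×1730 = 1257.7 t/h.

1258 t/h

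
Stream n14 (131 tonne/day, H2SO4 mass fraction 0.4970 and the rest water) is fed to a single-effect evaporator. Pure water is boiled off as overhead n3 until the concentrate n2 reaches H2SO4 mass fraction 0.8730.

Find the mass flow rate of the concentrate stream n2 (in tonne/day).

H2SO4 is conserved: 131×0.497 = 65.107 tonne/day all reports to the concentrate.
Concentrate = 65.107/(target fraction) = 74.578 tonne/day.

74.58 tonne/day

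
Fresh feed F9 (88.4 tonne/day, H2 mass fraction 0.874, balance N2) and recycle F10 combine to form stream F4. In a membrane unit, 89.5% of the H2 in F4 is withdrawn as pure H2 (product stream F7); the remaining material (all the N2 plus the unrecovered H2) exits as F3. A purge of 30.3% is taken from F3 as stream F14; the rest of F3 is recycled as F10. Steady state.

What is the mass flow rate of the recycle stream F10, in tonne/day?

31.72 tonne/day

N2 enters only via F9 and leaves only via the purge: 88.4×0.126 = 0.303×(N2 in F3), and the membrane unit passes all N2, so N2 in F4 = N2 in F3 = 36.76 tonne/day.
H2 in F4: m_A = 88.4×0.874 + (1−0.303)·(1−0.895)·m_A, so m_A = 77.262/0.9268 = 83.362 tonne/day.
F3 = (1−0.895)×83.362 + 36.76 = 45.513 tonne/day.
Recycle F10 = (1−0.303)×45.513 = 31.723 tonne/day.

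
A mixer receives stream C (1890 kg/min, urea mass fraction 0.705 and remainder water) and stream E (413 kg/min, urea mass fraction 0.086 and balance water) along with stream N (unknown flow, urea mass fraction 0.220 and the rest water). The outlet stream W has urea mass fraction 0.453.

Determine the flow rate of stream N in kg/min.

Let N be the unknown flow. Total out = 2303 + N.
urea balance: 1368 + 0.220·N = 0.453·(2303 + N)
(0.220 − 0.453)·N = 0.453×2303 − 1368 = -324.71
N = -324.71 / -0.233 = 1393.6 kg/min

1394 kg/min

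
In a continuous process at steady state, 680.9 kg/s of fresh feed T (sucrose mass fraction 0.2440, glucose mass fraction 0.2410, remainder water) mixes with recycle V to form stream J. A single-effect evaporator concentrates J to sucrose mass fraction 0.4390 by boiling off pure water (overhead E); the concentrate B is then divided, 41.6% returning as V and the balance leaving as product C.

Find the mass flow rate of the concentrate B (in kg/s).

Overall sucrose balance (none leaves overhead): sucrose in fresh feed = sucrose in product, i.e. 680.9×0.244 = (1−0.416)·B·0.439.
B = 166.14/(0.439×0.584) = 648.03 kg/s.

648 kg/s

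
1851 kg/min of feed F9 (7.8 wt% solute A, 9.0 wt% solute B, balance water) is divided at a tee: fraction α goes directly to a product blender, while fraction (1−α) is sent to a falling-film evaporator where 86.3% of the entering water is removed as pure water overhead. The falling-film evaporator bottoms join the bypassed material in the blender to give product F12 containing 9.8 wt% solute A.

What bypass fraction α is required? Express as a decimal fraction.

0.716

All 1851×0.078 = 144.38 kg/min of solute A reaches F12, so F12 = 144.38/0.098 = 1473.2 kg/min and vapour = 377.76 kg/min.
The evaporator receives (1−α)·1851 of feed at 0.832 water and removes 0.863 of that water:
0.863×0.832×(1−α)×1851 = 377.76
(1−α) = 377.76/1329 = 0.2842;  α = 0.7158.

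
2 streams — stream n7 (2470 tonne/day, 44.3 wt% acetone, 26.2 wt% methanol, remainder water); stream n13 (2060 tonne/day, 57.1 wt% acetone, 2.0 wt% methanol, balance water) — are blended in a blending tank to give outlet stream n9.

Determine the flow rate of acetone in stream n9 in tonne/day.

2270 tonne/day

acetone out = acetone in = 2470×0.443 + 2060×0.571 = 2270.5 tonne/day.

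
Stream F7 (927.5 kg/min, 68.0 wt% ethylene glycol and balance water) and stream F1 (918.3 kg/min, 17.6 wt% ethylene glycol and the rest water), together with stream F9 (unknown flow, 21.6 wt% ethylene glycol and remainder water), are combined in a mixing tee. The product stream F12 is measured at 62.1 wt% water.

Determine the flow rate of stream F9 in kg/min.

569.1 kg/min

Let F9 be the unknown flow. Total out = 1845.8 + F9.
water balance: 1053.5 + 0.784·F9 = 0.621·(1845.8 + F9)
(0.784 − 0.621)·F9 = 0.621×1845.8 − 1053.5 = 92.763
F9 = 92.763 / 0.163 = 569.1 kg/min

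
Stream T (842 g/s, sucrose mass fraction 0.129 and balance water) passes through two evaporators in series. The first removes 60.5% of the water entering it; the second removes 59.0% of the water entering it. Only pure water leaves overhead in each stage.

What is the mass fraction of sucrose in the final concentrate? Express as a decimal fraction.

0.478

water in feed = 842×0.871 = 733.38 g/s.
After stage 1: water left = (1−0.605)×733.38 = 289.69; stream total = 398.3 g/s.
After stage 2: water left = (1−0.590)×289.69 = 118.77; final concentrate = 227.39 g/s.
sucrose fraction = 108.62/227.39 = 0.478.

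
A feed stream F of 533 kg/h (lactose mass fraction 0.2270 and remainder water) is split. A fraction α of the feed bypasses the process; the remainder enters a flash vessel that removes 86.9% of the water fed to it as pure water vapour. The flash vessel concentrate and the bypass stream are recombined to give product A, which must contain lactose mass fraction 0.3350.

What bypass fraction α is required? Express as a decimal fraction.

All 533×0.227 = 120.99 kg/h of lactose reaches A, so A = 120.99/0.335 = 361.17 kg/h and vapour = 171.83 kg/h.
The evaporator receives (1−α)·533 of feed at 0.773 water and removes 0.869 of that water:
0.869×0.773×(1−α)×533 = 171.83
(1−α) = 171.83/358.04 = 0.4799;  α = 0.5201.

0.520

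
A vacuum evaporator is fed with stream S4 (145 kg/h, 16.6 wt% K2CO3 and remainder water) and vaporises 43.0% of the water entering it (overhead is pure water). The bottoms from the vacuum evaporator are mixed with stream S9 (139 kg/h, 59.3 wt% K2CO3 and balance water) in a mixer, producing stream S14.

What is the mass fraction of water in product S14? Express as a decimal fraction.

0.5410

Vapour removed = 0.430×0.834×145 = 52 kg/h; concentrate = 93 kg/h.
water reaching the mixer = 68.93 (from concentrate) + 139×0.407 = 125.5 kg/h.
Product flow = 93 + 139 = 232 kg/h; water fraction = 0.5410.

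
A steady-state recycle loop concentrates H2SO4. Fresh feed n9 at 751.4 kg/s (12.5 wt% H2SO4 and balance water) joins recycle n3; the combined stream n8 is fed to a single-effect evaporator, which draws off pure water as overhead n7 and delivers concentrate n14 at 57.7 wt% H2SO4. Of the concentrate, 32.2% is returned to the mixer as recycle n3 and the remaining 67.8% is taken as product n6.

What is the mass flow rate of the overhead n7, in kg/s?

588.6 kg/s

Overall H2SO4 balance (none leaves overhead): H2SO4 in fresh feed = H2SO4 in product, i.e. 751.4×0.125 = (1−0.322)·n14·0.577.
n14 = 93.925/(0.577×0.678) = 240.09 kg/s.
Recycle n3 = 0.322×240.09 = 77.309 kg/s.
Combined feed n8 = 751.4 + 77.309 = 828.71 kg/s.
Overhead n7 = n8 − n14 = 828.71 − 240.09 = 588.62 kg/s.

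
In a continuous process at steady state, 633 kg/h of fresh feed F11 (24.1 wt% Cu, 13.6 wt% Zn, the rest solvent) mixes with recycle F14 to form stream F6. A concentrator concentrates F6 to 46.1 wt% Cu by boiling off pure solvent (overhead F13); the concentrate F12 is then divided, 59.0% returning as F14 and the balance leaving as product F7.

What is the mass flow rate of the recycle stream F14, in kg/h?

476.2 kg/h

Overall Cu balance (none leaves overhead): Cu in fresh feed = Cu in product, i.e. 633×0.241 = (1−0.590)·F12·0.461.
F12 = 152.55/(0.461×0.410) = 807.12 kg/h.
Recycle F14 = 0.590×807.12 = 476.2 kg/h.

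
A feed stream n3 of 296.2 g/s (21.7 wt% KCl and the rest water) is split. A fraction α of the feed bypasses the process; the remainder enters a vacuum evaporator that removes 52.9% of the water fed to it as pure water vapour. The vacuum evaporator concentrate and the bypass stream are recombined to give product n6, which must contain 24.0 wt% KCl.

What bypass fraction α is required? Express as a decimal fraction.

0.769

All 296.2×0.217 = 64.275 g/s of KCl reaches n6, so n6 = 64.275/0.240 = 267.81 g/s and vapour = 28.386 g/s.
The evaporator receives (1−α)·296.2 of feed at 0.783 water and removes 0.529 of that water:
0.529×0.783×(1−α)×296.2 = 28.386
(1−α) = 28.386/122.69 = 0.2314;  α = 0.7686.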